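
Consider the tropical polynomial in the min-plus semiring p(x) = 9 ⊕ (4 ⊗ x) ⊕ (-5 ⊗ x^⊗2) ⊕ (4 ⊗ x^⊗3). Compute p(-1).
p(-1) = -7

A tropical monomial a ⊗ x^⊗i evaluates to a + i · x. Evaluating each term at x = -1:
  Term 0 contributes 9 + 0 · -1 = 9
  Term 1 contributes 4 + 1 · -1 = 3
  Term 2 contributes -5 + 2 · -1 = -7
  Term 3 contributes 4 + 3 · -1 = 1
p(-1) = ⊕ of these = min[9, 3, -7, 1] = -7.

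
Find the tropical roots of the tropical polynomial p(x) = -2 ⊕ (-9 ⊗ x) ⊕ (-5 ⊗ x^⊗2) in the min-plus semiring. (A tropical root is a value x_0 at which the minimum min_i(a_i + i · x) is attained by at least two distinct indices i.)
Roots: {-4, 7}

Each tropical root is a break point of the lower envelope of the lines y = a_i + i · x (there are 3 lines, with slopes 0, 1, ..., 2). Only the lines that attain the minimum somewhere contribute to roots; other lines are dominated. Here the surviving (envelope) indices are i = 2, i = 1, i = 0.
Intersections between consecutive envelope lines give the roots: for adjacent envelope indices i < j the intersection is x = (a_i − a_j) / (j − i). Reading off the sorted break points: {-4, 7}.
Verification: at each break x_0, at least two indices attain the minimum of min_i(a_i + i · x_0).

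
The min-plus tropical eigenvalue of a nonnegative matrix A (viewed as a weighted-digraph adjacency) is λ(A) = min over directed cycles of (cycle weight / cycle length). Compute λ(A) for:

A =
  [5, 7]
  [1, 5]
λ(A) = 4

Enumerate directed cycles and compute their means (weight / length). Sample:
  cycle 0 → 0: weight = 5, length = 1, mean = 5/1 ≈ 5.000
  cycle 1 → 1: weight = 5, length = 1, mean = 5/1 ≈ 5.000
  cycle 0 → 1 → 0: weight = 8, length = 2, mean = 8/2 ≈ 4.000
  cycle 1 → 0 → 1: weight = 8, length = 2, mean = 8/2 ≈ 4.000
Minimum mean = 4.000, attained e.g. along the cycle 0 → 1 → 0 with weight 8 and length 2. So λ(A) = 8/2 = 4.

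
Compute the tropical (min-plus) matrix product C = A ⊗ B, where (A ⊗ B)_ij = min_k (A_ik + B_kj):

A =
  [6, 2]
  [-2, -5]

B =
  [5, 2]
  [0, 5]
A ⊗ B =
  [2, 7]
  [-5, 0]

Apply the min-plus product entry-by-entry:
  C[0][0] = min over k of (A[0][0] + B[0][0] = 6 + 5 = 11, A[0][1] + B[1][0] = 2 + 0 = 2) = 2 (attained at k = 1)
  C[0][1] = min over k of (A[0][0] + B[0][1] = 6 + 2 = 8, A[0][1] + B[1][1] = 2 + 5 = 7) = 7 (attained at k = 1)
  C[1][0] = min over k of (A[1][0] + B[0][0] = -2 + 5 = 3, A[1][1] + B[1][0] = -5 + 0 = -5) = -5 (attained at k = 1)
  C[1][1] = min over k of (A[1][0] + B[0][1] = -2 + 2 = 0, A[1][1] + B[1][1] = -5 + 5 = 0) = 0 (attained at k = 0)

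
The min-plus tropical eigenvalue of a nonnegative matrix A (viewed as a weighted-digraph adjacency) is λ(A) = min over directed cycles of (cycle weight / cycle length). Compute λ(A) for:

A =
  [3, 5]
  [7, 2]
λ(A) = 2

Enumerate directed cycles and compute their means (weight / length). Sample:
  cycle 0 → 0: weight = 3, length = 1, mean = 3/1 ≈ 3.000
  cycle 1 → 1: weight = 2, length = 1, mean = 2/1 ≈ 2.000
  cycle 0 → 1 → 0: weight = 12, length = 2, mean = 12/2 ≈ 6.000
  cycle 1 → 0 → 1: weight = 12, length = 2, mean = 12/2 ≈ 6.000
Minimum mean = 2.000, attained e.g. along the cycle 1 → 1 with weight 2 and length 1. So λ(A) = 2/1 = 2.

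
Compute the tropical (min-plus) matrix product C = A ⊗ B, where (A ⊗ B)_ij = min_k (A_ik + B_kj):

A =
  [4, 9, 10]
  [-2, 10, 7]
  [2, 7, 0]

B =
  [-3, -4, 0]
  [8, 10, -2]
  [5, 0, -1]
A ⊗ B =
  [1, 0, 4]
  [-5, -6, -2]
  [-1, -2, -1]

Apply the min-plus product entry-by-entry:
  C[0][0] = min over k of (A[0][0] + B[0][0] = 4 + -3 = 1, A[0][1] + B[1][0] = 9 + 8 = 17, A[0][2] + B[2][0] = 10 + 5 = 15) = 1 (attained at k = 0)
  C[0][1] = min over k of (A[0][0] + B[0][1] = 4 + -4 = 0, A[0][1] + B[1][1] = 9 + 10 = 19, A[0][2] + B[2][1] = 10 + 0 = 10) = 0 (attained at k = 0)
  C[0][2] = min over k of (A[0][0] + B[0][2] = 4 + 0 = 4, A[0][1] + B[1][2] = 9 + -2 = 7, A[0][2] + B[2][2] = 10 + -1 = 9) = 4 (attained at k = 0)
  C[1][0] = min over k of (A[1][0] + B[0][0] = -2 + -3 = -5, A[1][1] + B[1][0] = 10 + 8 = 18, A[1][2] + B[2][0] = 7 + 5 = 12) = -5 (attained at k = 0)
  C[1][1] = min over k of (A[1][0] + B[0][1] = -2 + -4 = -6, A[1][1] + B[1][1] = 10 + 10 = 20, A[1][2] + B[2][1] = 7 + 0 = 7) = -6 (attained at k = 0)
  C[1][2] = min over k of (A[1][0] + B[0][2] = -2 + 0 = -2, A[1][1] + B[1][2] = 10 + -2 = 8, A[1][2] + B[2][2] = 7 + -1 = 6) = -2 (attained at k = 0)
  C[2][0] = min over k of (A[2][0] + B[0][0] = 2 + -3 = -1, A[2][1] + B[1][0] = 7 + 8 = 15, A[2][2] + B[2][0] = 0 + 5 = 5) = -1 (attained at k = 0)
  C[2][1] = min over k of (A[2][0] + B[0][1] = 2 + -4 = -2, A[2][1] + B[1][1] = 7 + 10 = 17, A[2][2] + B[2][1] = 0 + 0 = 0) = -2 (attained at k = 0)
  C[2][2] = min over k of (A[2][0] + B[0][2] = 2 + 0 = 2, A[2][1] + B[1][2] = 7 + -2 = 5, A[2][2] + B[2][2] = 0 + -1 = -1) = -1 (attained at k = 2)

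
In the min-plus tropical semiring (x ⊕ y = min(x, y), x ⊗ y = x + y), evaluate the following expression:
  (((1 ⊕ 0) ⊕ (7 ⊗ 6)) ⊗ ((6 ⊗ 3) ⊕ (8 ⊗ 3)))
(((1 ⊕ 0) ⊕ (7 ⊗ 6)) ⊗ ((6 ⊗ 3) ⊕ (8 ⊗ 3))) = 9

Expand innermost to outermost. Recall ⊕ takes the minimum of its arguments and ⊗ takes their sum. Working out the expression (((1 ⊕ 0) ⊕ (7 ⊗ 6)) ⊗ ((6 ⊗ 3) ⊕ (8 ⊗ 3))) gives 9.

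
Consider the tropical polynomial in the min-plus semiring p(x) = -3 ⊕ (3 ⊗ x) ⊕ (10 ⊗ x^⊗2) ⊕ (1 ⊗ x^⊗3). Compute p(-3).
p(-3) = -8

A tropical monomial a ⊗ x^⊗i evaluates to a + i · x. Evaluating each term at x = -3:
  Term 0 contributes -3 + 0 · -3 = -3
  Term 1 contributes 3 + 1 · -3 = 0
  Term 2 contributes 10 + 2 · -3 = 4
  Term 3 contributes 1 + 3 · -3 = -8
p(-3) = ⊕ of these = min[-3, 0, 4, -8] = -8.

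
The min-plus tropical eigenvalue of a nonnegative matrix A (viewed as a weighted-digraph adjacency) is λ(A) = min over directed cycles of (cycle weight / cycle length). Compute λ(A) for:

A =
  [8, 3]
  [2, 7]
λ(A) = 5/2

Enumerate directed cycles and compute their means (weight / length). Sample:
  cycle 0 → 0: weight = 8, length = 1, mean = 8/1 ≈ 8.000
  cycle 1 → 1: weight = 7, length = 1, mean = 7/1 ≈ 7.000
  cycle 0 → 1 → 0: weight = 5, length = 2, mean = 5/2 ≈ 2.500
  cycle 1 → 0 → 1: weight = 5, length = 2, mean = 5/2 ≈ 2.500
Minimum mean = 2.500, attained e.g. along the cycle 0 → 1 → 0 with weight 5 and length 2. So λ(A) = 5/2 = 5/2.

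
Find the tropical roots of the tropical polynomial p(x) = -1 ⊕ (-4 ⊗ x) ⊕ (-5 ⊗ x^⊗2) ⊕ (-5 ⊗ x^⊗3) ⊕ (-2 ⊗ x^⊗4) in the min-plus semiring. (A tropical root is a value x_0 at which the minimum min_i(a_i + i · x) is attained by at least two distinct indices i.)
Roots: {-3, 0, 1, 3}

Each tropical root is a break point of the lower envelope of the lines y = a_i + i · x (there are 5 lines, with slopes 0, 1, ..., 4). Only the lines that attain the minimum somewhere contribute to roots; other lines are dominated. Here the surviving (envelope) indices are i = 4, i = 3, i = 2, i = 1, i = 0.
Intersections between consecutive envelope lines give the roots: for adjacent envelope indices i < j the intersection is x = (a_i − a_j) / (j − i). Reading off the sorted break points: {-3, 0, 1, 3}.
Verification: at each break x_0, at least two indices attain the minimum of min_i(a_i + i · x_0).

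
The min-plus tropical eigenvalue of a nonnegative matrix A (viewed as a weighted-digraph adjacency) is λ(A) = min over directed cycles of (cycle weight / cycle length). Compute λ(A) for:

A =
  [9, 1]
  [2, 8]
λ(A) = 3/2

Enumerate directed cycles and compute their means (weight / length). Sample:
  cycle 0 → 0: weight = 9, length = 1, mean = 9/1 ≈ 9.000
  cycle 1 → 1: weight = 8, length = 1, mean = 8/1 ≈ 8.000
  cycle 0 → 1 → 0: weight = 3, length = 2, mean = 3/2 ≈ 1.500
  cycle 1 → 0 → 1: weight = 3, length = 2, mean = 3/2 ≈ 1.500
Minimum mean = 1.500, attained e.g. along the cycle 0 → 1 → 0 with weight 3 and length 2. So λ(A) = 3/2 = 3/2.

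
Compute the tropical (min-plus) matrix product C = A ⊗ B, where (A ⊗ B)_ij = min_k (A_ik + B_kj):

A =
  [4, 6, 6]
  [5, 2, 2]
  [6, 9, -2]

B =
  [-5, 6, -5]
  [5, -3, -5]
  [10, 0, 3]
A ⊗ B =
  [-1, 3, -1]
  [0, -1, -3]
  [1, -2, 1]

Apply the min-plus product entry-by-entry:
  C[0][0] = min over k of (A[0][0] + B[0][0] = 4 + -5 = -1, A[0][1] + B[1][0] = 6 + 5 = 11, A[0][2] + B[2][0] = 6 + 10 = 16) = -1 (attained at k = 0)
  C[0][1] = min over k of (A[0][0] + B[0][1] = 4 + 6 = 10, A[0][1] + B[1][1] = 6 + -3 = 3, A[0][2] + B[2][1] = 6 + 0 = 6) = 3 (attained at k = 1)
  C[0][2] = min over k of (A[0][0] + B[0][2] = 4 + -5 = -1, A[0][1] + B[1][2] = 6 + -5 = 1, A[0][2] + B[2][2] = 6 + 3 = 9) = -1 (attained at k = 0)
  C[1][0] = min over k of (A[1][0] + B[0][0] = 5 + -5 = 0, A[1][1] + B[1][0] = 2 + 5 = 7, A[1][2] + B[2][0] = 2 + 10 = 12) = 0 (attained at k = 0)
  C[1][1] = min over k of (A[1][0] + B[0][1] = 5 + 6 = 11, A[1][1] + B[1][1] = 2 + -3 = -1, A[1][2] + B[2][1] = 2 + 0 = 2) = -1 (attained at k = 1)
  C[1][2] = min over k of (A[1][0] + B[0][2] = 5 + -5 = 0, A[1][1] + B[1][2] = 2 + -5 = -3, A[1][2] + B[2][2] = 2 + 3 = 5) = -3 (attained at k = 1)
  C[2][0] = min over k of (A[2][0] + B[0][0] = 6 + -5 = 1, A[2][1] + B[1][0] = 9 + 5 = 14, A[2][2] + B[2][0] = -2 + 10 = 8) = 1 (attained at k = 0)
  C[2][1] = min over k of (A[2][0] + B[0][1] = 6 + 6 = 12, A[2][1] + B[1][1] = 9 + -3 = 6, A[2][2] + B[2][1] = -2 + 0 = -2) = -2 (attained at k = 2)
  C[2][2] = min over k of (A[2][0] + B[0][2] = 6 + -5 = 1, A[2][1] + B[1][2] = 9 + -5 = 4, A[2][2] + B[2][2] = -2 + 3 = 1) = 1 (attained at k = 0)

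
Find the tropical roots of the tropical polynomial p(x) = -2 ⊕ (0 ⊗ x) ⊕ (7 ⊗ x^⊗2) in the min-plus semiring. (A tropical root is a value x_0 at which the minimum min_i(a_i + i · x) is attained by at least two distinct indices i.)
Roots: {-7, -2}

Each tropical root is a break point of the lower envelope of the lines y = a_i + i · x (there are 3 lines, with slopes 0, 1, ..., 2). Only the lines that attain the minimum somewhere contribute to roots; other lines are dominated. Here the surviving (envelope) indices are i = 2, i = 1, i = 0.
Intersections between consecutive envelope lines give the roots: for adjacent envelope indices i < j the intersection is x = (a_i − a_j) / (j − i). Reading off the sorted break points: {-7, -2}.
Verification: at each break x_0, at least two indices attain the minimum of min_i(a_i + i · x_0).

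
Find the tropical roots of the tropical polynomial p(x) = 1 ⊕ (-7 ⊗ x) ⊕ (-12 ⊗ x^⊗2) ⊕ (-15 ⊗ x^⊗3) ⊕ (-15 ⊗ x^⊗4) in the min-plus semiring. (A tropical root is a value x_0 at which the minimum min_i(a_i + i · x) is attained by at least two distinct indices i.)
Roots: {0, 3, 5, 8}

Each tropical root is a break point of the lower envelope of the lines y = a_i + i · x (there are 5 lines, with slopes 0, 1, ..., 4). Only the lines that attain the minimum somewhere contribute to roots; other lines are dominated. Here the surviving (envelope) indices are i = 4, i = 3, i = 2, i = 1, i = 0.
Intersections between consecutive envelope lines give the roots: for adjacent envelope indices i < j the intersection is x = (a_i − a_j) / (j − i). Reading off the sorted break points: {0, 3, 5, 8}.
Verification: at each break x_0, at least two indices attain the minimum of min_i(a_i + i · x_0).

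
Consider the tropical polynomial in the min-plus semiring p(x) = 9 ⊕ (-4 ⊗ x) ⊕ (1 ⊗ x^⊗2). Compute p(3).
p(3) = -1

A tropical monomial a ⊗ x^⊗i evaluates to a + i · x. Evaluating each term at x = 3:
  Term 0 contributes 9 + 0 · 3 = 9
  Term 1 contributes -4 + 1 · 3 = -1
  Term 2 contributes 1 + 2 · 3 = 7
p(3) = ⊕ of these = min[9, -1, 7] = -1.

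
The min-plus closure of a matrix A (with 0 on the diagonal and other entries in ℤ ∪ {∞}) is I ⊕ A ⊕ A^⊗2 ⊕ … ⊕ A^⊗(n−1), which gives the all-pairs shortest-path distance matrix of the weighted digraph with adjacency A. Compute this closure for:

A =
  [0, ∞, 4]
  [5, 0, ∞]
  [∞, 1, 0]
Closure =
  [0, 5, 4]
  [5, 0, 9]
  [6, 1, 0]

This is the Floyd-Warshall all-pairs shortest-path computation. For each intermediate vertex k = 0, 1, …, 2, update dist[i][j] ← min(dist[i][j], dist[i][k] + dist[k][j]). The final matrix gives, for each (i, j), the minimum total weight of any directed path from i to j (possibly empty when i = j).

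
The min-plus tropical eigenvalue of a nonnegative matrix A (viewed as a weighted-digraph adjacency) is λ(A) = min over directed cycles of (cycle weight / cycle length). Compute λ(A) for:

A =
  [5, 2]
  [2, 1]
λ(A) = 1

Enumerate directed cycles and compute their means (weight / length). Sample:
  cycle 0 → 0: weight = 5, length = 1, mean = 5/1 ≈ 5.000
  cycle 1 → 1: weight = 1, length = 1, mean = 1/1 ≈ 1.000
  cycle 0 → 1 → 0: weight = 4, length = 2, mean = 4/2 ≈ 2.000
  cycle 1 → 0 → 1: weight = 4, length = 2, mean = 4/2 ≈ 2.000
Minimum mean = 1.000, attained e.g. along the cycle 1 → 1 with weight 1 and length 1. So λ(A) = 1/1 = 1.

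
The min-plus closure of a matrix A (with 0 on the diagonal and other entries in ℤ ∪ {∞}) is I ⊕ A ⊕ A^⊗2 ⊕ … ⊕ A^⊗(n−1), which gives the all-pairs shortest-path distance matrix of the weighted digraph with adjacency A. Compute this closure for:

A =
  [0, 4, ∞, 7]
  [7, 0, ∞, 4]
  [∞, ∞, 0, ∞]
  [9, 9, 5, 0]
Closure =
  [0, 4, 12, 7]
  [7, 0, 9, 4]
  [∞, ∞, 0, ∞]
  [9, 9, 5, 0]

This is the Floyd-Warshall all-pairs shortest-path computation. For each intermediate vertex k = 0, 1, …, 3, update dist[i][j] ← min(dist[i][j], dist[i][k] + dist[k][j]). The final matrix gives, for each (i, j), the minimum total weight of any directed path from i to j (possibly empty when i = j).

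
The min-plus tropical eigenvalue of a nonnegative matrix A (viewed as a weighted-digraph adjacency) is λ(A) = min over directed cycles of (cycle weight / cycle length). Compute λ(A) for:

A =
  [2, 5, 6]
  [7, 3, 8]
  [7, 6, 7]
λ(A) = 2

Enumerate directed cycles and compute their means (weight / length). Sample:
  cycle 0 → 0: weight = 2, length = 1, mean = 2/1 ≈ 2.000
  cycle 1 → 1: weight = 3, length = 1, mean = 3/1 ≈ 3.000
  cycle 2 → 2: weight = 7, length = 1, mean = 7/1 ≈ 7.000
  cycle 0 → 1 → 0: weight = 12, length = 2, mean = 12/2 ≈ 6.000
  cycle 0 → 2 → 0: weight = 13, length = 2, mean = 13/2 ≈ 6.500
  cycle 1 → 0 → 1: weight = 12, length = 2, mean = 12/2 ≈ 6.000
Minimum mean = 2.000, attained e.g. along the cycle 0 → 0 with weight 2 and length 1. So λ(A) = 2/1 = 2.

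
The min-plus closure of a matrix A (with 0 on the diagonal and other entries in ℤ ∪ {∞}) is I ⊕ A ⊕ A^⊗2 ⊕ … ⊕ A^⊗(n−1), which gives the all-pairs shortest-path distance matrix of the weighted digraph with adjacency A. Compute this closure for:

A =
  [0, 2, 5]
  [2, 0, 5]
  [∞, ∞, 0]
Closure =
  [0, 2, 5]
  [2, 0, 5]
  [∞, ∞, 0]

This is the Floyd-Warshall all-pairs shortest-path computation. For each intermediate vertex k = 0, 1, …, 2, update dist[i][j] ← min(dist[i][j], dist[i][k] + dist[k][j]). The final matrix gives, for each (i, j), the minimum total weight of any directed path from i to j (possibly empty when i = j).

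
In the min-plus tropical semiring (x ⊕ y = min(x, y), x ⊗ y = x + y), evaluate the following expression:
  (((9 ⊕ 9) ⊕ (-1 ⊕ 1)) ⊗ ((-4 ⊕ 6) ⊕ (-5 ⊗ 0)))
(((9 ⊕ 9) ⊕ (-1 ⊕ 1)) ⊗ ((-4 ⊕ 6) ⊕ (-5 ⊗ 0))) = -6

Expand innermost to outermost. Recall ⊕ takes the minimum of its arguments and ⊗ takes their sum. Working out the expression (((9 ⊕ 9) ⊕ (-1 ⊕ 1)) ⊗ ((-4 ⊕ 6) ⊕ (-5 ⊗ 0))) gives -6.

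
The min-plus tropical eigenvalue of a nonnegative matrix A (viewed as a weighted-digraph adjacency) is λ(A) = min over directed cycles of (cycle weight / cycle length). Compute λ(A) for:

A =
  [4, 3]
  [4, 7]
λ(A) = 7/2

Enumerate directed cycles and compute their means (weight / length). Sample:
  cycle 0 → 0: weight = 4, length = 1, mean = 4/1 ≈ 4.000
  cycle 1 → 1: weight = 7, length = 1, mean = 7/1 ≈ 7.000
  cycle 0 → 1 → 0: weight = 7, length = 2, mean = 7/2 ≈ 3.500
  cycle 1 → 0 → 1: weight = 7, length = 2, mean = 7/2 ≈ 3.500
Minimum mean = 3.500, attained e.g. along the cycle 0 → 1 → 0 with weight 7 and length 2. So λ(A) = 7/2 = 7/2.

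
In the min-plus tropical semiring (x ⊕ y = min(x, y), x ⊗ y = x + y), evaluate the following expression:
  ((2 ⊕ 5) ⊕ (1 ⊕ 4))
((2 ⊕ 5) ⊕ (1 ⊕ 4)) = 1

Expand innermost to outermost. Recall ⊕ takes the minimum of its arguments and ⊗ takes their sum. Working out the expression ((2 ⊕ 5) ⊕ (1 ⊕ 4)) gives 1.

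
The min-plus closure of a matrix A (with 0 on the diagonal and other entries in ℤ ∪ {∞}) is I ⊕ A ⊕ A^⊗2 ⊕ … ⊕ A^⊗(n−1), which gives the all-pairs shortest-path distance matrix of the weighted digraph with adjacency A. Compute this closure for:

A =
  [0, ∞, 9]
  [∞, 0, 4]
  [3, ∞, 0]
Closure =
  [0, ∞, 9]
  [7, 0, 4]
  [3, ∞, 0]

This is the Floyd-Warshall all-pairs shortest-path computation. For each intermediate vertex k = 0, 1, …, 2, update dist[i][j] ← min(dist[i][j], dist[i][k] + dist[k][j]). The final matrix gives, for each (i, j), the minimum total weight of any directed path from i to j (possibly empty when i = j).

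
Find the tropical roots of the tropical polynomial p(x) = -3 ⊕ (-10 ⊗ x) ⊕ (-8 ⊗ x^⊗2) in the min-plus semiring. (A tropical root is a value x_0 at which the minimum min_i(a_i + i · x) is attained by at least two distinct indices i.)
Roots: {-2, 7}

Each tropical root is a break point of the lower envelope of the lines y = a_i + i · x (there are 3 lines, with slopes 0, 1, ..., 2). Only the lines that attain the minimum somewhere contribute to roots; other lines are dominated. Here the surviving (envelope) indices are i = 2, i = 1, i = 0.
Intersections between consecutive envelope lines give the roots: for adjacent envelope indices i < j the intersection is x = (a_i − a_j) / (j − i). Reading off the sorted break points: {-2, 7}.
Verification: at each break x_0, at least two indices attain the minimum of min_i(a_i + i · x_0).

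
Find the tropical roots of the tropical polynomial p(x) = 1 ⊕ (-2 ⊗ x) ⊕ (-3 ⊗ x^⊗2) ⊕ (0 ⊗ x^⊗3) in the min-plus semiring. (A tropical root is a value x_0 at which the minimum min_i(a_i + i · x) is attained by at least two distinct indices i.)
Roots: {-3, 1, 3}

Each tropical root is a break point of the lower envelope of the lines y = a_i + i · x (there are 4 lines, with slopes 0, 1, ..., 3). Only the lines that attain the minimum somewhere contribute to roots; other lines are dominated. Here the surviving (envelope) indices are i = 3, i = 2, i = 1, i = 0.
Intersections between consecutive envelope lines give the roots: for adjacent envelope indices i < j the intersection is x = (a_i − a_j) / (j − i). Reading off the sorted break points: {-3, 1, 3}.
Verification: at each break x_0, at least two indices attain the minimum of min_i(a_i + i · x_0).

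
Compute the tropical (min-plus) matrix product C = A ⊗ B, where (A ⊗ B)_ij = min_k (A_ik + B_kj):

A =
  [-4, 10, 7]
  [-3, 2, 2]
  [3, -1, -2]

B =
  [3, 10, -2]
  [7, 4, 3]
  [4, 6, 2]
A ⊗ B =
  [-1, 6, -6]
  [0, 6, -5]
  [2, 3, 0]

Apply the min-plus product entry-by-entry:
  C[0][0] = min over k of (A[0][0] + B[0][0] = -4 + 3 = -1, A[0][1] + B[1][0] = 10 + 7 = 17, A[0][2] + B[2][0] = 7 + 4 = 11) = -1 (attained at k = 0)
  C[0][1] = min over k of (A[0][0] + B[0][1] = -4 + 10 = 6, A[0][1] + B[1][1] = 10 + 4 = 14, A[0][2] + B[2][1] = 7 + 6 = 13) = 6 (attained at k = 0)
  C[0][2] = min over k of (A[0][0] + B[0][2] = -4 + -2 = -6, A[0][1] + B[1][2] = 10 + 3 = 13, A[0][2] + B[2][2] = 7 + 2 = 9) = -6 (attained at k = 0)
  C[1][0] = min over k of (A[1][0] + B[0][0] = -3 + 3 = 0, A[1][1] + B[1][0] = 2 + 7 = 9, A[1][2] + B[2][0] = 2 + 4 = 6) = 0 (attained at k = 0)
  C[1][1] = min over k of (A[1][0] + B[0][1] = -3 + 10 = 7, A[1][1] + B[1][1] = 2 + 4 = 6, A[1][2] + B[2][1] = 2 + 6 = 8) = 6 (attained at k = 1)
  C[1][2] = min over k of (A[1][0] + B[0][2] = -3 + -2 = -5, A[1][1] + B[1][2] = 2 + 3 = 5, A[1][2] + B[2][2] = 2 + 2 = 4) = -5 (attained at k = 0)
  C[2][0] = min over k of (A[2][0] + B[0][0] = 3 + 3 = 6, A[2][1] + B[1][0] = -1 + 7 = 6, A[2][2] + B[2][0] = -2 + 4 = 2) = 2 (attained at k = 2)
  C[2][1] = min over k of (A[2][0] + B[0][1] = 3 + 10 = 13, A[2][1] + B[1][1] = -1 + 4 = 3, A[2][2] + B[2][1] = -2 + 6 = 4) = 3 (attained at k = 1)
  C[2][2] = min over k of (A[2][0] + B[0][2] = 3 + -2 = 1, A[2][1] + B[1][2] = -1 + 3 = 2, A[2][2] + B[2][2] = -2 + 2 = 0) = 0 (attained at k = 2)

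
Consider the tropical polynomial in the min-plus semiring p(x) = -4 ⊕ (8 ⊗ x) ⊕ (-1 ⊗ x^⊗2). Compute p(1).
p(1) = -4

A tropical monomial a ⊗ x^⊗i evaluates to a + i · x. Evaluating each term at x = 1:
  Term 0 contributes -4 + 0 · 1 = -4
  Term 1 contributes 8 + 1 · 1 = 9
  Term 2 contributes -1 + 2 · 1 = 1
p(1) = ⊕ of these = min[-4, 9, 1] = -4.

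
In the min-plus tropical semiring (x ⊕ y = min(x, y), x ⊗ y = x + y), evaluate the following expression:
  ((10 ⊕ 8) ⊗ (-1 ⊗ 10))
((10 ⊕ 8) ⊗ (-1 ⊗ 10)) = 17

Expand innermost to outermost. Recall ⊕ takes the minimum of its arguments and ⊗ takes their sum. Working out the expression ((10 ⊕ 8) ⊗ (-1 ⊗ 10)) gives 17.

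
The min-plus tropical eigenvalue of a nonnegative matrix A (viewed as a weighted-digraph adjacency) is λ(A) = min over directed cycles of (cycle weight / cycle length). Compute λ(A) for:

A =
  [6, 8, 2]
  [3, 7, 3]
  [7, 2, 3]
λ(A) = 7/3

Enumerate directed cycles and compute their means (weight / length). Sample:
  cycle 0 → 0: weight = 6, length = 1, mean = 6/1 ≈ 6.000
  cycle 1 → 1: weight = 7, length = 1, mean = 7/1 ≈ 7.000
  cycle 2 → 2: weight = 3, length = 1, mean = 3/1 ≈ 3.000
  cycle 0 → 1 → 0: weight = 11, length = 2, mean = 11/2 ≈ 5.500
  cycle 0 → 2 → 0: weight = 9, length = 2, mean = 9/2 ≈ 4.500
  cycle 1 → 0 → 1: weight = 11, length = 2, mean = 11/2 ≈ 5.500
Minimum mean = 2.333, attained e.g. along the cycle 0 → 2 → 1 → 0 with weight 7 and length 3. So λ(A) = 7/3 = 7/3.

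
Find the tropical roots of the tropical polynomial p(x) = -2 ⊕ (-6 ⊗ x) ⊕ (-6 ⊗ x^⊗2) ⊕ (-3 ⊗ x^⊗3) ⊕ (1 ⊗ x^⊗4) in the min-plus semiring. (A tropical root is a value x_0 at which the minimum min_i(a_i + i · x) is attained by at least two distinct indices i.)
Roots: {-4, -3, 0, 4}

Each tropical root is a break point of the lower envelope of the lines y = a_i + i · x (there are 5 lines, with slopes 0, 1, ..., 4). Only the lines that attain the minimum somewhere contribute to roots; other lines are dominated. Here the surviving (envelope) indices are i = 4, i = 3, i = 2, i = 1, i = 0.
Intersections between consecutive envelope lines give the roots: for adjacent envelope indices i < j the intersection is x = (a_i − a_j) / (j − i). Reading off the sorted break points: {-4, -3, 0, 4}.
Verification: at each break x_0, at least two indices attain the minimum of min_i(a_i + i · x_0).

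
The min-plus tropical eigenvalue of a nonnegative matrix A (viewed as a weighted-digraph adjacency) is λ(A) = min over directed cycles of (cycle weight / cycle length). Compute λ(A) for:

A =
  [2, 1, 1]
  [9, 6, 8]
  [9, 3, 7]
λ(A) = 2

Enumerate directed cycles and compute their means (weight / length). Sample:
  cycle 0 → 0: weight = 2, length = 1, mean = 2/1 ≈ 2.000
  cycle 1 → 1: weight = 6, length = 1, mean = 6/1 ≈ 6.000
  cycle 2 → 2: weight = 7, length = 1, mean = 7/1 ≈ 7.000
  cycle 0 → 1 → 0: weight = 10, length = 2, mean = 10/2 ≈ 5.000
  cycle 0 → 2 → 0: weight = 10, length = 2, mean = 10/2 ≈ 5.000
  cycle 1 → 0 → 1: weight = 10, length = 2, mean = 10/2 ≈ 5.000
Minimum mean = 2.000, attained e.g. along the cycle 0 → 0 with weight 2 and length 1. So λ(A) = 2/1 = 2.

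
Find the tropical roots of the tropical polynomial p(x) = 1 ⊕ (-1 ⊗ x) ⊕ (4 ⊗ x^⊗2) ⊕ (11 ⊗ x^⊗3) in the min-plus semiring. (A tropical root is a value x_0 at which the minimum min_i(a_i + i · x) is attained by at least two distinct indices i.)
Roots: {-7, -5, 2}

Each tropical root is a break point of the lower envelope of the lines y = a_i + i · x (there are 4 lines, with slopes 0, 1, ..., 3). Only the lines that attain the minimum somewhere contribute to roots; other lines are dominated. Here the surviving (envelope) indices are i = 3, i = 2, i = 1, i = 0.
Intersections between consecutive envelope lines give the roots: for adjacent envelope indices i < j the intersection is x = (a_i − a_j) / (j − i). Reading off the sorted break points: {-7, -5, 2}.
Verification: at each break x_0, at least two indices attain the minimum of min_i(a_i + i · x_0).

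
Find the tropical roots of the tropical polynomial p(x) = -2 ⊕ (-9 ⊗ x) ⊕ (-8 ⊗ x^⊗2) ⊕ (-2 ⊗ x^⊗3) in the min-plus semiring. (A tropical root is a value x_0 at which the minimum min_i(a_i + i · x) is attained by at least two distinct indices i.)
Roots: {-6, -1, 7}

Each tropical root is a break point of the lower envelope of the lines y = a_i + i · x (there are 4 lines, with slopes 0, 1, ..., 3). Only the lines that attain the minimum somewhere contribute to roots; other lines are dominated. Here the surviving (envelope) indices are i = 3, i = 2, i = 1, i = 0.
Intersections between consecutive envelope lines give the roots: for adjacent envelope indices i < j the intersection is x = (a_i − a_j) / (j − i). Reading off the sorted break points: {-6, -1, 7}.
Verification: at each break x_0, at least two indices attain the minimum of min_i(a_i + i · x_0).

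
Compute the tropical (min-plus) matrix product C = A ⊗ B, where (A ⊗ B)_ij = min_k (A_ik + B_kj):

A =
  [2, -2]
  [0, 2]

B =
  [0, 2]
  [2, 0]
A ⊗ B =
  [0, -2]
  [0, 2]

Apply the min-plus product entry-by-entry:
  C[0][0] = min over k of (A[0][0] + B[0][0] = 2 + 0 = 2, A[0][1] + B[1][0] = -2 + 2 = 0) = 0 (attained at k = 1)
  C[0][1] = min over k of (A[0][0] + B[0][1] = 2 + 2 = 4, A[0][1] + B[1][1] = -2 + 0 = -2) = -2 (attained at k = 1)
  C[1][0] = min over k of (A[1][0] + B[0][0] = 0 + 0 = 0, A[1][1] + B[1][0] = 2 + 2 = 4) = 0 (attained at k = 0)
  C[1][1] = min over k of (A[1][0] + B[0][1] = 0 + 2 = 2, A[1][1] + B[1][1] = 2 + 0 = 2) = 2 (attained at k = 0)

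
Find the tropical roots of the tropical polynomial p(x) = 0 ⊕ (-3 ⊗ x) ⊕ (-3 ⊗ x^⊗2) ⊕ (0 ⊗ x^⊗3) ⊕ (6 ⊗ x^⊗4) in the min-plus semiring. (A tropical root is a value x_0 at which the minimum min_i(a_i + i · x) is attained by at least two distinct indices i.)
Roots: {-6, -3, 0, 3}

Each tropical root is a break point of the lower envelope of the lines y = a_i + i · x (there are 5 lines, with slopes 0, 1, ..., 4). Only the lines that attain the minimum somewhere contribute to roots; other lines are dominated. Here the surviving (envelope) indices are i = 4, i = 3, i = 2, i = 1, i = 0.
Intersections between consecutive envelope lines give the roots: for adjacent envelope indices i < j the intersection is x = (a_i − a_j) / (j − i). Reading off the sorted break points: {-6, -3, 0, 3}.
Verification: at each break x_0, at least two indices attain the minimum of min_i(a_i + i · x_0).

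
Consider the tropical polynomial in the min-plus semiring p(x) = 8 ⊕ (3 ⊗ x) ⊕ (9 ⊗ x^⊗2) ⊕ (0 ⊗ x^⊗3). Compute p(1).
p(1) = 3

A tropical monomial a ⊗ x^⊗i evaluates to a + i · x. Evaluating each term at x = 1:
  Term 0 contributes 8 + 0 · 1 = 8
  Term 1 contributes 3 + 1 · 1 = 4
  Term 2 contributes 9 + 2 · 1 = 11
  Term 3 contributes 0 + 3 · 1 = 3
p(1) = ⊕ of these = min[8, 4, 11, 3] = 3.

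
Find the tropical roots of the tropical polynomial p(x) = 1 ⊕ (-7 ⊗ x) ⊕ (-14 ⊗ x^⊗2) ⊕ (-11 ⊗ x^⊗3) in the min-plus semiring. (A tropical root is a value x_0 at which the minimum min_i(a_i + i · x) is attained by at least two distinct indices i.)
Roots: {-3, 7, 8}

Each tropical root is a break point of the lower envelope of the lines y = a_i + i · x (there are 4 lines, with slopes 0, 1, ..., 3). Only the lines that attain the minimum somewhere contribute to roots; other lines are dominated. Here the surviving (envelope) indices are i = 3, i = 2, i = 1, i = 0.
Intersections between consecutive envelope lines give the roots: for adjacent envelope indices i < j the intersection is x = (a_i − a_j) / (j − i). Reading off the sorted break points: {-3, 7, 8}.
Verification: at each break x_0, at least two indices attain the minimum of min_i(a_i + i · x_0).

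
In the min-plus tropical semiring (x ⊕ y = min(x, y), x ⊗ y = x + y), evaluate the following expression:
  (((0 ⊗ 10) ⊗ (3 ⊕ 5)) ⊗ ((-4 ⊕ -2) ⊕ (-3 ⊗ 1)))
(((0 ⊗ 10) ⊗ (3 ⊕ 5)) ⊗ ((-4 ⊕ -2) ⊕ (-3 ⊗ 1))) = 9

Expand innermost to outermost. Recall ⊕ takes the minimum of its arguments and ⊗ takes their sum. Working out the expression (((0 ⊗ 10) ⊗ (3 ⊕ 5)) ⊗ ((-4 ⊕ -2) ⊕ (-3 ⊗ 1))) gives 9.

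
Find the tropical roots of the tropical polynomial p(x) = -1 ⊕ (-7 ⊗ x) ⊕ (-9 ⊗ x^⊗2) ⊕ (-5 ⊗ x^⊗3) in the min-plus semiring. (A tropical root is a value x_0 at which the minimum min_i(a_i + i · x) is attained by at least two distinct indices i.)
Roots: {-4, 2, 6}

Each tropical root is a break point of the lower envelope of the lines y = a_i + i · x (there are 4 lines, with slopes 0, 1, ..., 3). Only the lines that attain the minimum somewhere contribute to roots; other lines are dominated. Here the surviving (envelope) indices are i = 3, i = 2, i = 1, i = 0.
Intersections between consecutive envelope lines give the roots: for adjacent envelope indices i < j the intersection is x = (a_i − a_j) / (j − i). Reading off the sorted break points: {-4, 2, 6}.
Verification: at each break x_0, at least two indices attain the minimum of min_i(a_i + i · x_0).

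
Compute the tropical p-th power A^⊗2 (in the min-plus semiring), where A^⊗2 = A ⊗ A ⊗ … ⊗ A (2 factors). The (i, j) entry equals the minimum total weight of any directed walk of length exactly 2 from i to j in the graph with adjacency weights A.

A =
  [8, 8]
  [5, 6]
A^⊗2 =
  [13, 14]
  [11, 12]

Each entry (A^⊗2)_ij equals the minimum over all length-2 walks i = v_0 → v_1 → … → v_2 = j of Σ_t A[v_t][v_{t+1}]. For example, for (i, j) = (0, 1) we minimise over 2 possible intermediate vertex sequences; the minimum is 14, attained along the walk 0 → 1 → 1.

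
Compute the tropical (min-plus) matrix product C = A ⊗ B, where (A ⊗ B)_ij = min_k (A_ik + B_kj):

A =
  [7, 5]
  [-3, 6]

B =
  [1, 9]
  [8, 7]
A ⊗ B =
  [8, 12]
  [-2, 6]

Apply the min-plus product entry-by-entry:
  C[0][0] = min over k of (A[0][0] + B[0][0] = 7 + 1 = 8, A[0][1] + B[1][0] = 5 + 8 = 13) = 8 (attained at k = 0)
  C[0][1] = min over k of (A[0][0] + B[0][1] = 7 + 9 = 16, A[0][1] + B[1][1] = 5 + 7 = 12) = 12 (attained at k = 1)
  C[1][0] = min over k of (A[1][0] + B[0][0] = -3 + 1 = -2, A[1][1] + B[1][0] = 6 + 8 = 14) = -2 (attained at k = 0)
  C[1][1] = min over k of (A[1][0] + B[0][1] = -3 + 9 = 6, A[1][1] + B[1][1] = 6 + 7 = 13) = 6 (attained at k = 0)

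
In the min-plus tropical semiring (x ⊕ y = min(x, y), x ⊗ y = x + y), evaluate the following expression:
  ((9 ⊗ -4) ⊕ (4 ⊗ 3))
((9 ⊗ -4) ⊕ (4 ⊗ 3)) = 5

Expand innermost to outermost. Recall ⊕ takes the minimum of its arguments and ⊗ takes their sum. Working out the expression ((9 ⊗ -4) ⊕ (4 ⊗ 3)) gives 5.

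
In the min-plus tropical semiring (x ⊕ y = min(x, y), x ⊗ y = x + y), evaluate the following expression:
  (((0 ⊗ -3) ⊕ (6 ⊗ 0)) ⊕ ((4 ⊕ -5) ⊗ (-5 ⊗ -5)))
(((0 ⊗ -3) ⊕ (6 ⊗ 0)) ⊕ ((4 ⊕ -5) ⊗ (-5 ⊗ -5))) = -15

Expand innermost to outermost. Recall ⊕ takes the minimum of its arguments and ⊗ takes their sum. Working out the expression (((0 ⊗ -3) ⊕ (6 ⊗ 0)) ⊕ ((4 ⊕ -5) ⊗ (-5 ⊗ -5))) gives -15.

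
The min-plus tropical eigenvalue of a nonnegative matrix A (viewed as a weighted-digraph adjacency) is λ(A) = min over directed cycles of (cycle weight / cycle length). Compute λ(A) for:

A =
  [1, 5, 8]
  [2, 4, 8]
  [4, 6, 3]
λ(A) = 1

Enumerate directed cycles and compute their means (weight / length). Sample:
  cycle 0 → 0: weight = 1, length = 1, mean = 1/1 ≈ 1.000
  cycle 1 → 1: weight = 4, length = 1, mean = 4/1 ≈ 4.000
  cycle 2 → 2: weight = 3, length = 1, mean = 3/1 ≈ 3.000
  cycle 0 → 1 → 0: weight = 7, length = 2, mean = 7/2 ≈ 3.500
  cycle 0 → 2 → 0: weight = 12, length = 2, mean = 12/2 ≈ 6.000
  cycle 1 → 0 → 1: weight = 7, length = 2, mean = 7/2 ≈ 3.500
Minimum mean = 1.000, attained e.g. along the cycle 0 → 0 with weight 1 and length 1. So λ(A) = 1/1 = 1.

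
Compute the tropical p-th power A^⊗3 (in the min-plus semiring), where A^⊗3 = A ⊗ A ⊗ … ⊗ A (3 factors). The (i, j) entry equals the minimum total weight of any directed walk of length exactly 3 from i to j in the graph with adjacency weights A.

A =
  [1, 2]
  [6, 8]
A^⊗3 =
  [3, 4]
  [8, 9]

Each entry (A^⊗3)_ij equals the minimum over all length-3 walks i = v_0 → v_1 → … → v_3 = j of Σ_t A[v_t][v_{t+1}]. For example, for (i, j) = (0, 1) we minimise over 4 possible intermediate vertex sequences; the minimum is 4, attained along the walk 0 → 0 → 0 → 1.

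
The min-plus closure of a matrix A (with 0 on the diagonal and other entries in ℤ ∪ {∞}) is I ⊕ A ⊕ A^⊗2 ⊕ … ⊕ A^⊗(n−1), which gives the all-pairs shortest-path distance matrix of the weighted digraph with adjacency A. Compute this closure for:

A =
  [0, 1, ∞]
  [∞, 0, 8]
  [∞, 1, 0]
Closure =
  [0, 1, 9]
  [∞, 0, 8]
  [∞, 1, 0]

This is the Floyd-Warshall all-pairs shortest-path computation. For each intermediate vertex k = 0, 1, …, 2, update dist[i][j] ← min(dist[i][j], dist[i][k] + dist[k][j]). The final matrix gives, for each (i, j), the minimum total weight of any directed path from i to j (possibly empty when i = j).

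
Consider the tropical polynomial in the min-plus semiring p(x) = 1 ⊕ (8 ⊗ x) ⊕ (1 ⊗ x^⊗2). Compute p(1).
p(1) = 1

A tropical monomial a ⊗ x^⊗i evaluates to a + i · x. Evaluating each term at x = 1:
  Term 0 contributes 1 + 0 · 1 = 1
  Term 1 contributes 8 + 1 · 1 = 9
  Term 2 contributes 1 + 2 · 1 = 3
p(1) = ⊕ of these = min[1, 9, 3] = 1.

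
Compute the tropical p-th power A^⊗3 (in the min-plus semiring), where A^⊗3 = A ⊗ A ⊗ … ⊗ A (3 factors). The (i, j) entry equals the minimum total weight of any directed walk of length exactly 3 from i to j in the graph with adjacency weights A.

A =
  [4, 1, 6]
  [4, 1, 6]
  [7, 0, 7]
A^⊗3 =
  [6, 3, 8]
  [6, 3, 8]
  [5, 2, 7]

Each entry (A^⊗3)_ij equals the minimum over all length-3 walks i = v_0 → v_1 → … → v_3 = j of Σ_t A[v_t][v_{t+1}]. For example, for (i, j) = (0, 2) we minimise over 9 possible intermediate vertex sequences; the minimum is 8, attained along the walk 0 → 1 → 1 → 2.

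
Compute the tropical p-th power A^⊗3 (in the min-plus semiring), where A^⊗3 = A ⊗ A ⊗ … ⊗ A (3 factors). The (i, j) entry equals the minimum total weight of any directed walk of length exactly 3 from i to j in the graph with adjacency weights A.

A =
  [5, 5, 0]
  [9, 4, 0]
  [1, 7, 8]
A^⊗3 =
  [6, 6, 1]
  [5, 6, 1]
  [2, 8, 6]

Each entry (A^⊗3)_ij equals the minimum over all length-3 walks i = v_0 → v_1 → … → v_3 = j of Σ_t A[v_t][v_{t+1}]. For example, for (i, j) = (0, 2) we minimise over 9 possible intermediate vertex sequences; the minimum is 1, attained along the walk 0 → 2 → 0 → 2.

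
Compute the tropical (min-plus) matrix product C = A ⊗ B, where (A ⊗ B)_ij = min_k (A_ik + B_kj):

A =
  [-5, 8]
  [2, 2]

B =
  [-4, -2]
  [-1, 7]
A ⊗ B =
  [-9, -7]
  [-2, 0]

Apply the min-plus product entry-by-entry:
  C[0][0] = min over k of (A[0][0] + B[0][0] = -5 + -4 = -9, A[0][1] + B[1][0] = 8 + -1 = 7) = -9 (attained at k = 0)
  C[0][1] = min over k of (A[0][0] + B[0][1] = -5 + -2 = -7, A[0][1] + B[1][1] = 8 + 7 = 15) = -7 (attained at k = 0)
  C[1][0] = min over k of (A[1][0] + B[0][0] = 2 + -4 = -2, A[1][1] + B[1][0] = 2 + -1 = 1) = -2 (attained at k = 0)
  C[1][1] = min over k of (A[1][0] + B[0][1] = 2 + -2 = 0, A[1][1] + B[1][1] = 2 + 7 = 9) = 0 (attained at k = 0)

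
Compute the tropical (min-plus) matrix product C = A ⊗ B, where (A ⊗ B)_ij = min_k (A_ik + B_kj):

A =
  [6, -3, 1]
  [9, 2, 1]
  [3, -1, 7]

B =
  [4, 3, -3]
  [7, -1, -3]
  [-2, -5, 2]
A ⊗ B =
  [-1, -4, -6]
  [-1, -4, -1]
  [5, -2, -4]

Apply the min-plus product entry-by-entry:
  C[0][0] = min over k of (A[0][0] + B[0][0] = 6 + 4 = 10, A[0][1] + B[1][0] = -3 + 7 = 4, A[0][2] + B[2][0] = 1 + -2 = -1) = -1 (attained at k = 2)
  C[0][1] = min over k of (A[0][0] + B[0][1] = 6 + 3 = 9, A[0][1] + B[1][1] = -3 + -1 = -4, A[0][2] + B[2][1] = 1 + -5 = -4) = -4 (attained at k = 1)
  C[0][2] = min over k of (A[0][0] + B[0][2] = 6 + -3 = 3, A[0][1] + B[1][2] = -3 + -3 = -6, A[0][2] + B[2][2] = 1 + 2 = 3) = -6 (attained at k = 1)
  C[1][0] = min over k of (A[1][0] + B[0][0] = 9 + 4 = 13, A[1][1] + B[1][0] = 2 + 7 = 9, A[1][2] + B[2][0] = 1 + -2 = -1) = -1 (attained at k = 2)
  C[1][1] = min over k of (A[1][0] + B[0][1] = 9 + 3 = 12, A[1][1] + B[1][1] = 2 + -1 = 1, A[1][2] + B[2][1] = 1 + -5 = -4) = -4 (attained at k = 2)
  C[1][2] = min over k of (A[1][0] + B[0][2] = 9 + -3 = 6, A[1][1] + B[1][2] = 2 + -3 = -1, A[1][2] + B[2][2] = 1 + 2 = 3) = -1 (attained at k = 1)
  C[2][0] = min over k of (A[2][0] + B[0][0] = 3 + 4 = 7, A[2][1] + B[1][0] = -1 + 7 = 6, A[2][2] + B[2][0] = 7 + -2 = 5) = 5 (attained at k = 2)
  C[2][1] = min over k of (A[2][0] + B[0][1] = 3 + 3 = 6, A[2][1] + B[1][1] = -1 + -1 = -2, A[2][2] + B[2][1] = 7 + -5 = 2) = -2 (attained at k = 1)
  C[2][2] = min over k of (A[2][0] + B[0][2] = 3 + -3 = 0, A[2][1] + B[1][2] = -1 + -3 = -4, A[2][2] + B[2][2] = 7 + 2 = 9) = -4 (attained at k = 1)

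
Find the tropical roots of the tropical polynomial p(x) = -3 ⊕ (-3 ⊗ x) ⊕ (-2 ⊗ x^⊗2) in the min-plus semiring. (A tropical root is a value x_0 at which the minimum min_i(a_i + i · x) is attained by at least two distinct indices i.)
Roots: {-1, 0}

Each tropical root is a break point of the lower envelope of the lines y = a_i + i · x (there are 3 lines, with slopes 0, 1, ..., 2). Only the lines that attain the minimum somewhere contribute to roots; other lines are dominated. Here the surviving (envelope) indices are i = 2, i = 1, i = 0.
Intersections between consecutive envelope lines give the roots: for adjacent envelope indices i < j the intersection is x = (a_i − a_j) / (j − i). Reading off the sorted break points: {-1, 0}.
Verification: at each break x_0, at least two indices attain the minimum of min_i(a_i + i · x_0).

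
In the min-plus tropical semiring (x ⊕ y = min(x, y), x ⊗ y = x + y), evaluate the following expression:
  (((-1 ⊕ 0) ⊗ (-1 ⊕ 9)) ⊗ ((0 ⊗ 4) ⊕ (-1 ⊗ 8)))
(((-1 ⊕ 0) ⊗ (-1 ⊕ 9)) ⊗ ((0 ⊗ 4) ⊕ (-1 ⊗ 8))) = 2

Expand innermost to outermost. Recall ⊕ takes the minimum of its arguments and ⊗ takes their sum. Working out the expression (((-1 ⊕ 0) ⊗ (-1 ⊕ 9)) ⊗ ((0 ⊗ 4) ⊕ (-1 ⊗ 8))) gives 2.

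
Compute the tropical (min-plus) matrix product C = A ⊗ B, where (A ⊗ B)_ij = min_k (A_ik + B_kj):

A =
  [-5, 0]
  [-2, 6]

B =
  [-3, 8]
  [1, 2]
A ⊗ B =
  [-8, 2]
  [-5, 6]

Apply the min-plus product entry-by-entry:
  C[0][0] = min over k of (A[0][0] + B[0][0] = -5 + -3 = -8, A[0][1] + B[1][0] = 0 + 1 = 1) = -8 (attained at k = 0)
  C[0][1] = min over k of (A[0][0] + B[0][1] = -5 + 8 = 3, A[0][1] + B[1][1] = 0 + 2 = 2) = 2 (attained at k = 1)
  C[1][0] = min over k of (A[1][0] + B[0][0] = -2 + -3 = -5, A[1][1] + B[1][0] = 6 + 1 = 7) = -5 (attained at k = 0)
  C[1][1] = min over k of (A[1][0] + B[0][1] = -2 + 8 = 6, A[1][1] + B[1][1] = 6 + 2 = 8) = 6 (attained at k = 0)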